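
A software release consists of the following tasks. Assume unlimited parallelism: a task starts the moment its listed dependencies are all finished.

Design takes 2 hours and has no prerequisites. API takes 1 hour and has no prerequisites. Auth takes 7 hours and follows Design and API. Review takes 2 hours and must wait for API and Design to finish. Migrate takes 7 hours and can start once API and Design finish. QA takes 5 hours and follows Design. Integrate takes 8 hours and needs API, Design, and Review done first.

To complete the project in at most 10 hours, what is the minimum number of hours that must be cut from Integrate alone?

2

Current finish: 12 hours; target: 10.
Integrate is on every critical path, so each hour cut from Integrate cuts the finish by one (this holds down to a finish of 9).
Need 12 − 10 = 2 hours off Integrate → Integrate becomes 6 hours, finish becomes 10.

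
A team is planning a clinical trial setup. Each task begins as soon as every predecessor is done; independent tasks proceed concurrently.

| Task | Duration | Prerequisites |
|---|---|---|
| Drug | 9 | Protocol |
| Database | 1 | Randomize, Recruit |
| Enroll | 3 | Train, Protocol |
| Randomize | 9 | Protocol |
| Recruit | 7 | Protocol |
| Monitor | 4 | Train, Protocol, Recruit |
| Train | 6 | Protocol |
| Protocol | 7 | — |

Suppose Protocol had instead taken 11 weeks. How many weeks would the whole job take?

22

Actual critical path: Protocol→Recruit→Monitor = 7+7+4 = 18 ⇒ 18 weeks.
Protocol is on the critical path; changing it to 11 makes that path 22 weeks.
That remains the longest chain; total 22 weeks.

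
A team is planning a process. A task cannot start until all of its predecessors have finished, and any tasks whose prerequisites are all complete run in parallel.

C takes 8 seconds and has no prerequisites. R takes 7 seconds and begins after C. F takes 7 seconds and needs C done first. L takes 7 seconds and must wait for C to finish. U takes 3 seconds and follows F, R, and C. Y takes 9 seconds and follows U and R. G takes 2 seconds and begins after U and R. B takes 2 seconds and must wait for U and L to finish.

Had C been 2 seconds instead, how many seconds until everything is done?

As given, the longest chain is C→R→U→Y = 8+7+3+9 = 27, so the finish is 27 seconds.
C lies on that path, so at 2 seconds the path becomes 21 seconds.
No other chain overtakes it, so the finish is 21 seconds.

21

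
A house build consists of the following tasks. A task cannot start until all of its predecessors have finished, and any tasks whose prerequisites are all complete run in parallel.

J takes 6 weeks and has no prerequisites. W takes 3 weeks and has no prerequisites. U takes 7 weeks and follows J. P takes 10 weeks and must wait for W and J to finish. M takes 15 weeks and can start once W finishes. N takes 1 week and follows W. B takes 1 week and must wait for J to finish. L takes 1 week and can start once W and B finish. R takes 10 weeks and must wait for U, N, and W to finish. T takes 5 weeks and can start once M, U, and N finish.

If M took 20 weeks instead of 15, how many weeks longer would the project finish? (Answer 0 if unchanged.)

5

Critical path before the change: W→M→T = 3+15+5 = 23 giving 23 weeks.
M is on the critical path; changing it to 20 makes that path 28 weeks.
The critical path is still W→M→T; finish is now 28 weeks.
Change in finish: 28 − 23 = +5 weeks.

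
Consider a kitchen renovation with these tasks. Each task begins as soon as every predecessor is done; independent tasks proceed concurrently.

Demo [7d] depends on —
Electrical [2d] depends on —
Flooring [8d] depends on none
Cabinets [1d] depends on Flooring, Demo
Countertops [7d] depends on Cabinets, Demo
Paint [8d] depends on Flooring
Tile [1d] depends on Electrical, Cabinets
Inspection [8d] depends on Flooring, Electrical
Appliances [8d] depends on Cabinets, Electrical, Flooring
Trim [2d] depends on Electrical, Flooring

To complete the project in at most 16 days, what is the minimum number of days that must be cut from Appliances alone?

1

Current finish: 17 days; target: 16.
Appliances is on every critical path, so each day cut from Appliances cuts the finish by one (this holds down to a finish of 16).
Need 17 − 16 = 1 day off Appliances → Appliances becomes 7 days, finish becomes 16.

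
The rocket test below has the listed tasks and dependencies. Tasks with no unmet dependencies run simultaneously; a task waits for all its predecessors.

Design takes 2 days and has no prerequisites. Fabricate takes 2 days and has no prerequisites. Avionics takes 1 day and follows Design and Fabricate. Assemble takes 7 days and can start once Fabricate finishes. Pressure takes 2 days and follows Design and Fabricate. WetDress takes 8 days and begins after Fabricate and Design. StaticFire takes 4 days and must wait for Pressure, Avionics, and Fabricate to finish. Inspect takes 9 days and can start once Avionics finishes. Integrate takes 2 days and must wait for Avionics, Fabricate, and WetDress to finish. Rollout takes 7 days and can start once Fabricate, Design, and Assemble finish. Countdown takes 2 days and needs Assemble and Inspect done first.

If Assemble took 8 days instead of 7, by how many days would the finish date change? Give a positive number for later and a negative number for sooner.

1

The binding path is Fabricate→Assemble→Rollout = 2+7+7 = 16; finish at 16 days.
Assemble lies on that path, so at 8 days the path becomes 17 days.
That remains the longest chain; total 17 days.
Change in finish: 17 − 16 = +1 days.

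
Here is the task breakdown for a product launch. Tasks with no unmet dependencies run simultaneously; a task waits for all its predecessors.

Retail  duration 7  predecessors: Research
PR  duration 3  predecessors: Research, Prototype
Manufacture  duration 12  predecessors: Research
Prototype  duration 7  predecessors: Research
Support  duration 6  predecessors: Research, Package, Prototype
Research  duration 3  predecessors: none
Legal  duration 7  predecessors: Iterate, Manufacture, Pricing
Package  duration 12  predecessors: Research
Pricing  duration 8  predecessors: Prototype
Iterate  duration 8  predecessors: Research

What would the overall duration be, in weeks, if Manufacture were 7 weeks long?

Actual critical path: Research→Prototype→Pricing→Legal = 3+7+8+7 = 25 ⇒ 25 weeks.
Manufacture is off the critical path — its longest chain is 22 weeks, giving 3 of slack.
No other chain overtakes it, so the finish is 25 weeks.

25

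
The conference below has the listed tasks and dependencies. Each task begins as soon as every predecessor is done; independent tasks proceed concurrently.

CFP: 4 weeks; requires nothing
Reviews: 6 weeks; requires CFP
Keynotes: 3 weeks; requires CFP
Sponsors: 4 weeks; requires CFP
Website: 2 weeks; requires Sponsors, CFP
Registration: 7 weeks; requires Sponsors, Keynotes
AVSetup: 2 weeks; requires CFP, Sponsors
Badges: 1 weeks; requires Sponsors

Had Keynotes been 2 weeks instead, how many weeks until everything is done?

15

Actual critical path: CFP→Sponsors→Registration = 4+4+7 = 15 ⇒ 15 weeks.
Keynotes is off the critical path — its longest chain is 14 weeks, giving 1 of slack.
The critical path is still CFP→Sponsors→Registration; finish is now 15 weeks.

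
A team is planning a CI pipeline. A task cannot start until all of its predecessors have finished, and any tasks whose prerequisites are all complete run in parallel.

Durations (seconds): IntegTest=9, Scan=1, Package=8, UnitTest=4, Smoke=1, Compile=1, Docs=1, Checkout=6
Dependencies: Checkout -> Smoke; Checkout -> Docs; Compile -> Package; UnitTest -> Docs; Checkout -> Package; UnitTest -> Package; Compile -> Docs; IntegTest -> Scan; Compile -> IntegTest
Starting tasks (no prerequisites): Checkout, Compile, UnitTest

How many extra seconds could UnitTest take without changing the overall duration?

Critical path: Checkout→Package = 6+8 = 14, so the finish is 14 seconds.
Longest path through UnitTest: 12 seconds (earliest finish 4, latest finish 6).
So UnitTest can slip 6 − 4 = 2 seconds.

2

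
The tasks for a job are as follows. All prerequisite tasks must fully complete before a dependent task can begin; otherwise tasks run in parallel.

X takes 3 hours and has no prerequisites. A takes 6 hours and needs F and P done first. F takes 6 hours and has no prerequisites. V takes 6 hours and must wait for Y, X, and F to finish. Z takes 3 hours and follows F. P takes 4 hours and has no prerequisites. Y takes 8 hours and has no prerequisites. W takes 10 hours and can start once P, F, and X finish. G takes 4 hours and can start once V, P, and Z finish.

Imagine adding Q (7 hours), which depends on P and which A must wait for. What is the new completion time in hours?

18

Originally the job takes 18 hours.
With Q inserted, A now waits for max(F, P, Q).
New critical path: Y→V→G = 8+6+4 = 18 ⇒ 18 hours.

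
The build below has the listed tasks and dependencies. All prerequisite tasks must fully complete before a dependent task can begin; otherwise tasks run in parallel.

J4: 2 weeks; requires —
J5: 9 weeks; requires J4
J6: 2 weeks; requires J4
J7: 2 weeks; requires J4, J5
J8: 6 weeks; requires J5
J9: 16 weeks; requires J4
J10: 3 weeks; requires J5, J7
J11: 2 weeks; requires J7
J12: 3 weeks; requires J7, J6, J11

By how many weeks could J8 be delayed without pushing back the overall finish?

1

J4→J5→J7→J11→J12 = 2+9+2+2+3 = 18 sets the makespan at 18 weeks.
The longest chain containing J8 totals 17 weeks.
Slack of J8 = 12 − 11 = 1 week.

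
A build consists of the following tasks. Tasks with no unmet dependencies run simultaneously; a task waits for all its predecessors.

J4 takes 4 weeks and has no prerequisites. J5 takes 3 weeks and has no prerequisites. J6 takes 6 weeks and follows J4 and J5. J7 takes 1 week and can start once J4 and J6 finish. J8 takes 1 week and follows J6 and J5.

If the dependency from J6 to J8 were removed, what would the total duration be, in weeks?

11

Before: longest chain J4→J6→J7 = 4+6+1 = 11, finish 11.
Without J6→J8, J8's earliest start moves from 10 to 3.
New critical path: J4→J6→J7 = 4+6+1 = 11 ⇒ 11 weeks.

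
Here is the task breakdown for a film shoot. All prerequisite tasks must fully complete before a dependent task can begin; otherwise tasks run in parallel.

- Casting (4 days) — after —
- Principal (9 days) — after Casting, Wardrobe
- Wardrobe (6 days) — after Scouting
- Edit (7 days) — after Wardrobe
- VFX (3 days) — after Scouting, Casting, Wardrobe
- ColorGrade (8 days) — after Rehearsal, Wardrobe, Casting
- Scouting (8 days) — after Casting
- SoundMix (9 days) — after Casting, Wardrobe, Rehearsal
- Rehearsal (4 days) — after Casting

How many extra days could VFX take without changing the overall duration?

6

Casting→Scouting→Wardrobe→Principal = 4+8+6+9 = 27 sets the makespan at 27 days.
Longest path through VFX: 21 days (earliest finish 21, latest finish 27).
Float = 27 − 21 = 6.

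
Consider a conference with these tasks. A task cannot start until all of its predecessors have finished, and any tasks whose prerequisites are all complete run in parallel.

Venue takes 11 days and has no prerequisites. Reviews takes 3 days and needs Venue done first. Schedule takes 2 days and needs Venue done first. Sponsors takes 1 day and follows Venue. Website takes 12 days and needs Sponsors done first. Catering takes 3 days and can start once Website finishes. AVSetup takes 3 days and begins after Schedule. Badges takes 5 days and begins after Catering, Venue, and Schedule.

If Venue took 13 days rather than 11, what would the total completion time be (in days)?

34

Actual critical path: Venue→Sponsors→Website→Catering→Badges = 11+1+12+3+5 = 32 ⇒ 32 days.
Since Venue is critical, the +2 change carries straight to that chain (now 34 days).
That remains the longest chain; total 34 days.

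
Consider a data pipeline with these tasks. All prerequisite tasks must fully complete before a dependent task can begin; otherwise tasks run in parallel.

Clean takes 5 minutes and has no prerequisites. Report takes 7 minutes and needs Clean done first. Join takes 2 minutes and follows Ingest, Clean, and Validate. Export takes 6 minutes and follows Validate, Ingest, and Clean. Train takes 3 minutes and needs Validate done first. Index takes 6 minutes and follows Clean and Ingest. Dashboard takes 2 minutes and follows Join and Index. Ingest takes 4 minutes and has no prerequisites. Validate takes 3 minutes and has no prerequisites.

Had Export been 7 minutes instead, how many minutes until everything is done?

13

Actual critical path: Clean→Index→Dashboard = 5+6+2 = 13 ⇒ 13 minutes.
Export has 2 minutes of float (longest path through it is 11).
No other chain overtakes it, so the finish is 13 minutes.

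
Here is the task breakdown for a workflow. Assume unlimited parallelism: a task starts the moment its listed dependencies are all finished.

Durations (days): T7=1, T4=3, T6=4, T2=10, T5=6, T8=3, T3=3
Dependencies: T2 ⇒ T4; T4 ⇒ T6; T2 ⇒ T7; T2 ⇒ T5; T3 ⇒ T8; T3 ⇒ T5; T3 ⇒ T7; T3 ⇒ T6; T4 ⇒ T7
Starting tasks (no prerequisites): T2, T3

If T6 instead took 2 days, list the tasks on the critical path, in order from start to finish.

The binding path is T2→T4→T6 = 10+3+4 = 17; finish at 17 days.
Since T6 is critical, the -2 change carries straight to that chain (now 15 days).
Now T2→T5 = 10+6 = 16 is longest, so the finish becomes 16 days.

T2, T5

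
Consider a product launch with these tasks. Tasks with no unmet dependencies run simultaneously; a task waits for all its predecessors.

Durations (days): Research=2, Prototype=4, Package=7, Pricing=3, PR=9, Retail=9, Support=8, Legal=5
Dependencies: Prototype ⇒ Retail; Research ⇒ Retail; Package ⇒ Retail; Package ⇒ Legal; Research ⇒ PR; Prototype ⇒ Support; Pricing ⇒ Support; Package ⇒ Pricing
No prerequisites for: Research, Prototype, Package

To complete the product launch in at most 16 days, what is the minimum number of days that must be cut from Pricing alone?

Current finish: 18 days; target: 16.
Pricing is on every critical path, so each day cut from Pricing cuts the finish by one (this holds down to a finish of 16).
Need 18 − 16 = 2 days off Pricing → Pricing becomes 1 day, finish becomes 16.

2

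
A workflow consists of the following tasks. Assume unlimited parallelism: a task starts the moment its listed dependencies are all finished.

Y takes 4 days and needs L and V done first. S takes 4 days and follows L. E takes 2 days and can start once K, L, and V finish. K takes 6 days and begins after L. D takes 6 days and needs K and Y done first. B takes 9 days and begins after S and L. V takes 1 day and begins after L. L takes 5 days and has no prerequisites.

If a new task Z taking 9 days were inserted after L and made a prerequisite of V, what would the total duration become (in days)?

25

Originally the workflow takes 18 days.
With Z inserted, V now waits for max(L, Z).
New critical path: L→Z→V→Y→D = 5+9+1+4+6 = 25 ⇒ 25 days.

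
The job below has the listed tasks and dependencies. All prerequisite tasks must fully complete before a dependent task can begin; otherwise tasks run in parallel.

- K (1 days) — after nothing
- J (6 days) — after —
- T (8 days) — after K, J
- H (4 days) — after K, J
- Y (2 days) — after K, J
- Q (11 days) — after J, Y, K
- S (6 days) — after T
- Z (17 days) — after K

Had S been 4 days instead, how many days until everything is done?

19

Baseline: J→T→S = 6+8+6 = 20 → 20 days.
S is on the critical path; changing it to 4 makes that path 18 days.
New critical path: J→Y→Q = 6+2+11 = 19 ⇒ 19 days.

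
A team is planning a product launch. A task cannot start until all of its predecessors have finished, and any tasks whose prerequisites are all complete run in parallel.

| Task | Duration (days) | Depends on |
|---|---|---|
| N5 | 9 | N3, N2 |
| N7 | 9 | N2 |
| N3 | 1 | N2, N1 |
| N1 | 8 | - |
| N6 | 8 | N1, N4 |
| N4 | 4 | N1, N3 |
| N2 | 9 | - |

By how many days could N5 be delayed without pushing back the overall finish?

3

Critical path: N2→N3→N4→N6 = 9+1+4+8 = 22, so the finish is 22 days.
N5 finishes as early as 19 and must finish by 22.
Float = 22 − 19 = 3.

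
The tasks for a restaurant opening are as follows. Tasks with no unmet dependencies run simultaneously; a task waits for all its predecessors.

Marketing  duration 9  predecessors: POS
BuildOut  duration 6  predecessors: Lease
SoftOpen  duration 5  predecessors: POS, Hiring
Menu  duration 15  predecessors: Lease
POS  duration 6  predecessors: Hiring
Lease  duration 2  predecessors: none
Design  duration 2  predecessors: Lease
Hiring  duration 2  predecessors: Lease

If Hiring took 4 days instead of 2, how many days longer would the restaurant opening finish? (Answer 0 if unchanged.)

Critical path before the change: Lease→Hiring→POS→Marketing = 2+2+6+9 = 19 giving 19 days.
Hiring is on the critical path; changing it to 4 makes that path 21 days.
That remains the longest chain; total 21 days.
Change in finish: 21 − 19 = +2 days.

2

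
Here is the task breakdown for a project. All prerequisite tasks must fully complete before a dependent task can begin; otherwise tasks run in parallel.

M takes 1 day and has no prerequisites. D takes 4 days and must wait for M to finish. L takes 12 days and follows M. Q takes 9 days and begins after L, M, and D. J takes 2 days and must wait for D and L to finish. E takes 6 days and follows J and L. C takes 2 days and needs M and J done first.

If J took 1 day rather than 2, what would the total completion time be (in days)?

Actual critical path: M→L→Q = 1+12+9 = 22 ⇒ 22 days.
J is off the critical path — its longest chain is 21 days, giving 1 of slack.
The critical path is still M→L→Q; finish is now 22 days.

22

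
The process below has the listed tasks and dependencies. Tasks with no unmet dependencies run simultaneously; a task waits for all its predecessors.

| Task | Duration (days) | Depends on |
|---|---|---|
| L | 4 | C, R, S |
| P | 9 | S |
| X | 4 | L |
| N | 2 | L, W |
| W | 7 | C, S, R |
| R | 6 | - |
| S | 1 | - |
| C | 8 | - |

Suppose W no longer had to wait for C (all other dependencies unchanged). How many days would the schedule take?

16

With the dependency in place, C→W→N = 8+7+2 = 17 sets the finish at 17 days.
Without C→W, W's earliest start moves from 8 to 6.
New critical path: C→L→X = 8+4+4 = 16 ⇒ 16 days.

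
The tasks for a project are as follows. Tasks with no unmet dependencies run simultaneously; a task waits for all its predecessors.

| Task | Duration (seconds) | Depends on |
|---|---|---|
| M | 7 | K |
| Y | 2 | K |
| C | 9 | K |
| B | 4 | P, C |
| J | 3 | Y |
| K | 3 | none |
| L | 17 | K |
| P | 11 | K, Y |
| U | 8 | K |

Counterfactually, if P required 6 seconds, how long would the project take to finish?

20

Baseline: K→Y→P→B = 3+2+11+4 = 20 → 20 seconds.
Since P is critical, the -5 change carries straight to that chain (now 15 seconds).
New critical path: K→L = 3+17 = 20 ⇒ 20 seconds.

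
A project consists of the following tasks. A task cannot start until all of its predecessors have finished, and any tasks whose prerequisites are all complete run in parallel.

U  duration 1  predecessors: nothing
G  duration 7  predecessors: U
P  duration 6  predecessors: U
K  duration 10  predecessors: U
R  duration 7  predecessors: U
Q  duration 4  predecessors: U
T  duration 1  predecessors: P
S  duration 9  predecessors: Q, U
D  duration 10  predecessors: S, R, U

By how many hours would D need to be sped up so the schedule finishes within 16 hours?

8

Current finish: 24 hours; target: 16.
D is on every critical path, so each hour cut from D cuts the finish by one (this holds down to a finish of 15).
Need 24 − 16 = 8 hours off D → D becomes 2 hours, finish becomes 16.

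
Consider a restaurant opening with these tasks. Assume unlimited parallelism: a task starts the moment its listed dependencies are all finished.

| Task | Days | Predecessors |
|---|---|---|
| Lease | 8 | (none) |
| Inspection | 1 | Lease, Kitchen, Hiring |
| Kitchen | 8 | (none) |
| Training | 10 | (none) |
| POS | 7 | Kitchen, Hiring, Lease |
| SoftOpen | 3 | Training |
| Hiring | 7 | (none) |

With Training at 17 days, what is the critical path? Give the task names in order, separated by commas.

Training, SoftOpen

The binding path is Lease→POS = 8+7 = 15; finish at 15 days.
Training has 2 days of float (longest path through it is 13).
Now Training→SoftOpen = 17+3 = 20 is longest, so the finish becomes 20 days.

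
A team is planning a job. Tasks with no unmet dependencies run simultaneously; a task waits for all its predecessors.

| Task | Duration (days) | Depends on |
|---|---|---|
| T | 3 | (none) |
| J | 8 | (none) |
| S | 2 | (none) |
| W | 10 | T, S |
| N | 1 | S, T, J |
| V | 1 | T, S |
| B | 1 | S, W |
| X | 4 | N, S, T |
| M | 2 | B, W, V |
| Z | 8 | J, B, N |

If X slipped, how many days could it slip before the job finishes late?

T→W→B→Z = 3+10+1+8 = 22 sets the makespan at 22 days.
The longest chain containing X totals 13 days.
So X can slip 22 − 13 = 9 days.

9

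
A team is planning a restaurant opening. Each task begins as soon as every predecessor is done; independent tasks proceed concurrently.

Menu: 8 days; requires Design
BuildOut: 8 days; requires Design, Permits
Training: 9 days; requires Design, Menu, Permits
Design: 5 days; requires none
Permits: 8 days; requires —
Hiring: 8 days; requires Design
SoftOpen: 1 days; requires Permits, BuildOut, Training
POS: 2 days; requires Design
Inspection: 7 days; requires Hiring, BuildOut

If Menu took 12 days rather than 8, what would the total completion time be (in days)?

As given, the longest chain is Design→Menu→Training→SoftOpen = 5+8+9+1 = 23, so the finish is 23 days.
Menu is on the critical path; changing it to 12 makes that path 27 days.
The critical path is still Design→Menu→Training→SoftOpen; finish is now 27 days.

27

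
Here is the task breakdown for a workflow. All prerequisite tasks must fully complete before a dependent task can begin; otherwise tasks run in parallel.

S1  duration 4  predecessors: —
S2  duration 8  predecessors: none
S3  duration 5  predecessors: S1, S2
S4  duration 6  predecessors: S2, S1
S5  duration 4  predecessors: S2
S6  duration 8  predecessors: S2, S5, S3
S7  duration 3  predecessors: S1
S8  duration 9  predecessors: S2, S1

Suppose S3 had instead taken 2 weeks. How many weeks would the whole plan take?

Critical path before the change: S2→S3→S6 = 8+5+8 = 21 giving 21 weeks.
S3 is on the critical path; changing it to 2 makes that path 18 weeks.
New critical path: S2→S5→S6 = 8+4+8 = 20 ⇒ 20 weeks.

20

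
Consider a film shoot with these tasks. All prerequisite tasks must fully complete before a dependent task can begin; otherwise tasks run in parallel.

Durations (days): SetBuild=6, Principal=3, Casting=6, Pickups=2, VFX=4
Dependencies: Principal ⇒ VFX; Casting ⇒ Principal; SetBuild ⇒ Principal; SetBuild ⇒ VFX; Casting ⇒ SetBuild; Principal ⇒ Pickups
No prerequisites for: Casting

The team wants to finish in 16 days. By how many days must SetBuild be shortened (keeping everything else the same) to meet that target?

Current finish: 19 days; target: 16.
SetBuild is on every critical path, so each day cut from SetBuild cuts the finish by one (this holds down to a finish of 14).
Need 19 − 16 = 3 days off SetBuild → SetBuild becomes 3 days, finish becomes 16.

3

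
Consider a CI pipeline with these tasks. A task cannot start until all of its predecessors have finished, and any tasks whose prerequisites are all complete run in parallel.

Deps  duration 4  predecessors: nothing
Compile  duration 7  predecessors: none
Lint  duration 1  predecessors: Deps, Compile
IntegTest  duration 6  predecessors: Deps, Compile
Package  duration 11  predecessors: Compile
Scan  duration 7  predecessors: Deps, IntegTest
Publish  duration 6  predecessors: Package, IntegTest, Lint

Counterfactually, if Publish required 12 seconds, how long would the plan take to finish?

30

Actual critical path: Compile→Package→Publish = 7+11+6 = 24 ⇒ 24 seconds.
Publish lies on that path, so at 12 seconds the path becomes 30 seconds.
The critical path is still Compile→Package→Publish; finish is now 30 seconds.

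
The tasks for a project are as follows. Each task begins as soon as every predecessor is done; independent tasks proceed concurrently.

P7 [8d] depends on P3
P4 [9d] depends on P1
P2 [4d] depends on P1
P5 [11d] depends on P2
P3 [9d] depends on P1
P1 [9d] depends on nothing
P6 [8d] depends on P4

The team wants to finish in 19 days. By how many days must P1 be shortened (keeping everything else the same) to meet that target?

7

Current finish: 26 days; target: 19.
P1 is on every critical path, so each day cut from P1 cuts the finish by one (this holds down to a finish of 18).
Need 26 − 19 = 7 days off P1 → P1 becomes 2 days, finish becomes 19.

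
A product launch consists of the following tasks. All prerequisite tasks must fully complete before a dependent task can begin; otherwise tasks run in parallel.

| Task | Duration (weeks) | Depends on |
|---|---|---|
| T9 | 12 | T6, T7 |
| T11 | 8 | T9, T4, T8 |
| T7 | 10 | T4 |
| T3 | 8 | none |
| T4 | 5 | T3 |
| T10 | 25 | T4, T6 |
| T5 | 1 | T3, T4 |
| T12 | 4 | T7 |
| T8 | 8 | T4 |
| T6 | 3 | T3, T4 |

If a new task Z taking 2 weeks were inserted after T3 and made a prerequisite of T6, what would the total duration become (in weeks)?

43

Originally the product launch takes 43 weeks.
With Z inserted, T6 now waits for max(T3, T4, Z).
New critical path: T3→T4→T7→T9→T11 = 8+5+10+12+8 = 43 ⇒ 43 weeks.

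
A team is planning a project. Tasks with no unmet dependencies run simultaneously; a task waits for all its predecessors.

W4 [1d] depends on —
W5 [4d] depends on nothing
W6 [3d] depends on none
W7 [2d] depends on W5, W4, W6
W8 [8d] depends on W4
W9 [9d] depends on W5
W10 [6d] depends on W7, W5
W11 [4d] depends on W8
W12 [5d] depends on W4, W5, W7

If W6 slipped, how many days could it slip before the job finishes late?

2

Critical path: W4→W8→W11 = 1+8+4 = 13, so the finish is 13 days.
W6 finishes as early as 3 and must finish by 5.
So W6 can slip 5 − 3 = 2 days.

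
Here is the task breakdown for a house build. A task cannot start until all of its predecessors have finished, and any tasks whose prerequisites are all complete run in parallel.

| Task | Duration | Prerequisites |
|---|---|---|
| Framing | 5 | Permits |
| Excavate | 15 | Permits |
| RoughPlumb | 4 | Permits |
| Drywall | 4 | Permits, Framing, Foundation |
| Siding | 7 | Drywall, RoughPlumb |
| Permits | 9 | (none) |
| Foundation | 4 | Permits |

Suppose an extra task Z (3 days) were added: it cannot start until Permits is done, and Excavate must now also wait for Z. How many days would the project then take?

27

Originally the project takes 25 days.
With Z inserted, Excavate now waits for max(Permits, Z).
New critical path: Permits→Z→Excavate = 9+3+15 = 27 ⇒ 27 days.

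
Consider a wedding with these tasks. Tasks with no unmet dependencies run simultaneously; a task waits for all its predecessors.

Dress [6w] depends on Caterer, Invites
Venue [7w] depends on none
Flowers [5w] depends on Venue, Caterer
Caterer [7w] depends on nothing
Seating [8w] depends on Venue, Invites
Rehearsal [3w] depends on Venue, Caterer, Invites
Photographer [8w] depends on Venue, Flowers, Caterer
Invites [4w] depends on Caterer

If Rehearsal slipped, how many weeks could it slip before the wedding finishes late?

6

Venue→Flowers→Photographer = 7+5+8 = 20 sets the makespan at 20 weeks.
Longest path through Rehearsal: 14 weeks (earliest finish 14, latest finish 20).
So Rehearsal can slip 20 − 14 = 6 weeks.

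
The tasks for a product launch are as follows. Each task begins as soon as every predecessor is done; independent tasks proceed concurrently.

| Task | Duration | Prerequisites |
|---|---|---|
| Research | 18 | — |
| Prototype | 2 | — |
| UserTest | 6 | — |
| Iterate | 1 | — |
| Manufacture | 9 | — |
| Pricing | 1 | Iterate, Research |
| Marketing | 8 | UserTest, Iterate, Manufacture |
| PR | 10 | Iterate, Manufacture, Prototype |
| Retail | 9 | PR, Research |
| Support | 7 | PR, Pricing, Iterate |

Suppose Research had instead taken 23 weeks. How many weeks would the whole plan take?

Baseline: Manufacture→PR→Retail = 9+10+9 = 28 → 28 weeks.
Research is off the critical path — its longest chain is 27 weeks, giving 1 of slack.
New critical path: Research→Retail = 23+9 = 32 ⇒ 32 weeks.

32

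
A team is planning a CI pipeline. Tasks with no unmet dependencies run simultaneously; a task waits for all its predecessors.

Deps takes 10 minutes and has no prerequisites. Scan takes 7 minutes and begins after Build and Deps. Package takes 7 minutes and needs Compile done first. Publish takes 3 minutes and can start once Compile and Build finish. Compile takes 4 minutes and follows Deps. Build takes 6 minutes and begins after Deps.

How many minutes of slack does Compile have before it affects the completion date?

2

The longest chain is Deps→Build→Scan = 10+6+7 = 23; overall finish 23 minutes.
Longest path through Compile: 21 minutes (earliest finish 14, latest finish 16).
Slack of Compile = 12 − 10 = 2 minutes.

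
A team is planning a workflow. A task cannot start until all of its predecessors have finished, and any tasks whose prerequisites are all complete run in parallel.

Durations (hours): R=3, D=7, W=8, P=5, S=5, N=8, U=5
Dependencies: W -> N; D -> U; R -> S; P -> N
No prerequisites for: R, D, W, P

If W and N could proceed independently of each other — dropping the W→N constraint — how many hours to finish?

13

Original critical path: W→N = 8+8 = 16 ⇒ 16 hours.
Without W→N, N's earliest start moves from 8 to 5.
After: P→N = 5+8 = 13 → 13 hours.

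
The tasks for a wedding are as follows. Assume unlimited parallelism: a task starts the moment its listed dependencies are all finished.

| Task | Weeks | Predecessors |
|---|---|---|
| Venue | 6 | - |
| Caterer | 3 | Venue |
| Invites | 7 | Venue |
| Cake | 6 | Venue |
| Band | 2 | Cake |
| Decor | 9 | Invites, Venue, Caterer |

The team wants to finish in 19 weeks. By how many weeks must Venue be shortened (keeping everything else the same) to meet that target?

3

Current finish: 22 weeks; target: 19.
Venue is on every critical path, so each week cut from Venue cuts the finish by one (this holds down to a finish of 17).
Need 22 − 19 = 3 weeks off Venue → Venue becomes 3 weeks, finish becomes 19.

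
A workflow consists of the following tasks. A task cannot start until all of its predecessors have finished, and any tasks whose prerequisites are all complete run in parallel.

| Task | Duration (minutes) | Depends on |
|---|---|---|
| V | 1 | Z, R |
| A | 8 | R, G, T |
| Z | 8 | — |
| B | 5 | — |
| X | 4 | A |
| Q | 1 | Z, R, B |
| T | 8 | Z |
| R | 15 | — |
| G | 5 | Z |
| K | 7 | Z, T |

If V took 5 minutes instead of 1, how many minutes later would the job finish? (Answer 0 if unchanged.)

0

Critical path before the change: Z→T→A→X = 8+8+8+4 = 28 giving 28 minutes.
The longest path through V is only 16 minutes, so V has float 12.
That remains the longest chain; total 28 minutes.
Change in finish: 28 − 28 = +0 minutes.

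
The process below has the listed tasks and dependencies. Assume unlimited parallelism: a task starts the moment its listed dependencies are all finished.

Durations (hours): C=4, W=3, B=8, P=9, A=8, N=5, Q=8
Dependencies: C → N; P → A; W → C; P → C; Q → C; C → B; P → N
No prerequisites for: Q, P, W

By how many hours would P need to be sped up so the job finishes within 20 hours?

Current finish: 21 hours; target: 20.
P is on every critical path, so each hour cut from P cuts the finish by one (this holds down to a finish of 20).
Need 21 − 20 = 1 hour off P → P becomes 8 hours, finish becomes 20.

1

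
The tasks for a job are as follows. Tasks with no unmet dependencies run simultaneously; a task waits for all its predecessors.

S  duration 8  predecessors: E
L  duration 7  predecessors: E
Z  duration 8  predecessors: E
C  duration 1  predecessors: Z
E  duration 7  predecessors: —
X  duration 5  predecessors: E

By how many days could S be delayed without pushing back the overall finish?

1

Critical path: E→Z→C = 7+8+1 = 16, so the finish is 16 days.
Longest path through S: 15 days (earliest finish 15, latest finish 16).
Slack of S = 8 − 7 = 1 day.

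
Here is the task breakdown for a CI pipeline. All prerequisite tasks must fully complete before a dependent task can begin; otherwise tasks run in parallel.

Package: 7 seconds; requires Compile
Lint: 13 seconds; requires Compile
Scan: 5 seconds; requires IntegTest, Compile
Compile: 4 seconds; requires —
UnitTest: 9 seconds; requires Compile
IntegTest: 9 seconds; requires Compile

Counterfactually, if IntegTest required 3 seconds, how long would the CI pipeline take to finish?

17

Critical path before the change: Compile→IntegTest→Scan = 4+9+5 = 18 giving 18 seconds.
IntegTest is on the critical path; changing it to 3 makes that path 12 seconds.
Now Compile→Lint = 4+13 = 17 is longest, so the finish becomes 17 seconds.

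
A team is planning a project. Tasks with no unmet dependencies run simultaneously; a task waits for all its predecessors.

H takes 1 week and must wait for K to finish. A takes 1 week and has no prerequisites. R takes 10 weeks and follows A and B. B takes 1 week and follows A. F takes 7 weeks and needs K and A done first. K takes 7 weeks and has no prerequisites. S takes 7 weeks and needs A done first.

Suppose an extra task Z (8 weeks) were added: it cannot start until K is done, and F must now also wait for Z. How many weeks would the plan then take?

Originally the plan takes 14 weeks.
With Z inserted, F now waits for max(K, A, Z).
New critical path: K→Z→F = 7+8+7 = 22 ⇒ 22 weeks.

22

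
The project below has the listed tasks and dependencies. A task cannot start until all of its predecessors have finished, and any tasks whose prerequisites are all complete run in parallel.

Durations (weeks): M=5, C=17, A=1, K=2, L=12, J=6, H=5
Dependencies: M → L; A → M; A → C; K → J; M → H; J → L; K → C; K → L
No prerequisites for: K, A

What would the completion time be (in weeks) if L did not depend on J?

With the dependency in place, K→J→L = 2+6+12 = 20 sets the finish at 20 weeks.
Without J→L, L's earliest start moves from 8 to 6.
The longest chain is now K→C = 2+17 = 19, so the schedule takes 19 weeks.

19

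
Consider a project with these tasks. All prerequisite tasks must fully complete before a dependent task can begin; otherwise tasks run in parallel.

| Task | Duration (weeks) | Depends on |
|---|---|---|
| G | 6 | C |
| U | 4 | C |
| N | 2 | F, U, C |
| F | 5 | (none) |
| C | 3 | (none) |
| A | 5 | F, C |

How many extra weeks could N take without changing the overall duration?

1

F→A = 5+5 = 10 sets the makespan at 10 weeks.
The longest chain containing N totals 9 weeks.
So N can slip 10 − 9 = 1 week.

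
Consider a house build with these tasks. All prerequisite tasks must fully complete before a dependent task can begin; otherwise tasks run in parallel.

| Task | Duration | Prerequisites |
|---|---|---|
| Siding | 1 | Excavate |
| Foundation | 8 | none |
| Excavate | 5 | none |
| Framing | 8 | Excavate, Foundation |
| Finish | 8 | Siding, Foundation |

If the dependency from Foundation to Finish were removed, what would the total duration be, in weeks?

16

Before: longest chain Foundation→Framing = 8+8 = 16, finish 16.
Without Foundation→Finish, Finish's earliest start moves from 8 to 6.
The longest chain is now Foundation→Framing = 8+8 = 16, so the house build takes 16 weeks.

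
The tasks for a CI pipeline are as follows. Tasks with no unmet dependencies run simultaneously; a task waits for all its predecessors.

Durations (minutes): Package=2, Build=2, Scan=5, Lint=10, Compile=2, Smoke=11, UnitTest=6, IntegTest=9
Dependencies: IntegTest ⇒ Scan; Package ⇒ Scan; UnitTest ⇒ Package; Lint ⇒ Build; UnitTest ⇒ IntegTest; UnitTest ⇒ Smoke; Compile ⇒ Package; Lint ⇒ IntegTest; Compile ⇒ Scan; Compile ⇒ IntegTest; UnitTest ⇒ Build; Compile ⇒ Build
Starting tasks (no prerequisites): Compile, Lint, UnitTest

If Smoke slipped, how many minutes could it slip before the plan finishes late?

7

Lint→IntegTest→Scan = 10+9+5 = 24 sets the makespan at 24 minutes.
Smoke finishes as early as 17 and must finish by 24.
Slack of Smoke = 13 − 6 = 7 minutes.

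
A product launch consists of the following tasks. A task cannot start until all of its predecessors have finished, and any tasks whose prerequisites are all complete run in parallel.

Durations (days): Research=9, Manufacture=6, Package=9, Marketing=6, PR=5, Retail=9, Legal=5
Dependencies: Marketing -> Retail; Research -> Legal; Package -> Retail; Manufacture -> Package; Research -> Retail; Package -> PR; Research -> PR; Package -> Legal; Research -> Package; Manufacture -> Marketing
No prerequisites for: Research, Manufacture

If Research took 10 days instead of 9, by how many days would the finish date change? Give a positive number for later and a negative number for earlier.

The binding path is Research→Package→Retail = 9+9+9 = 27; finish at 27 days.
Research lies on that path, so at 10 days the path becomes 28 days.
The critical path is still Research→Package→Retail; finish is now 28 days.
Change in finish: 28 − 27 = +1 days.

1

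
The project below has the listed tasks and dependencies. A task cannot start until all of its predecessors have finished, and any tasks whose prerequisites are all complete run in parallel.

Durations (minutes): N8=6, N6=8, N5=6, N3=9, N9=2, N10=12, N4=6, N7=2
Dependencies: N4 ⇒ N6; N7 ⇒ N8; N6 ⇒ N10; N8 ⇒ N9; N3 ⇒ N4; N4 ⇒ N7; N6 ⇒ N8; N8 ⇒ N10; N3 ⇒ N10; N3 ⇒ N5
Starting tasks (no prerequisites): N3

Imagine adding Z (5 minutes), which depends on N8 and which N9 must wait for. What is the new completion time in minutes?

Originally the job takes 41 minutes.
With Z inserted, N9 now waits for max(N8, Z).
New critical path: N3→N4→N6→N8→N10 = 9+6+8+6+12 = 41 ⇒ 41 minutes.

41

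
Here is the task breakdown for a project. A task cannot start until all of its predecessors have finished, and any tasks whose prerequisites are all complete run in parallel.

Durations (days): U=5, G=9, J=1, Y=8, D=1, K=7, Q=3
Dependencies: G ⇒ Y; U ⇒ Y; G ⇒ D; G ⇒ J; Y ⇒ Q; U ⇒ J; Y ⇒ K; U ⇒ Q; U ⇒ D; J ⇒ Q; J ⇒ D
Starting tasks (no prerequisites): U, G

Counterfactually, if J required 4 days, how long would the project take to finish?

24

The binding path is G→Y→K = 9+8+7 = 24; finish at 24 days.
The longest path through J is only 13 days, so J has float 11.
That remains the longest chain; total 24 days.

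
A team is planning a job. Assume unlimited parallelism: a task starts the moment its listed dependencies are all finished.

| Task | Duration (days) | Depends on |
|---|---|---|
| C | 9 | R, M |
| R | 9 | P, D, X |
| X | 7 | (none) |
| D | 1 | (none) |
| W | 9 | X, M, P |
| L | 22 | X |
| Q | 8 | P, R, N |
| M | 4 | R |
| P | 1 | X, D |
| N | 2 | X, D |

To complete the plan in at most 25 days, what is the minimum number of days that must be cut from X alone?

Current finish: 30 days; target: 25.
X is on every critical path, so each day cut from X cuts the finish by one (this holds down to a finish of 24).
Need 30 − 25 = 5 days off X → X becomes 2 days, finish becomes 25.

5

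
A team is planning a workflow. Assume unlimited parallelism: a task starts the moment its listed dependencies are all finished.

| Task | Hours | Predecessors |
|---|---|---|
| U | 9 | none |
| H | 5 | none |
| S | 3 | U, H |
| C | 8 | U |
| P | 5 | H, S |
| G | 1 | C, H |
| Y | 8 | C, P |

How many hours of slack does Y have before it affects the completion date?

0

U→S→P→Y = 9+3+5+8 = 25 sets the makespan at 25 hours.
The longest chain containing Y totals 25 hours.
Float = 25 − 25 = 0.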